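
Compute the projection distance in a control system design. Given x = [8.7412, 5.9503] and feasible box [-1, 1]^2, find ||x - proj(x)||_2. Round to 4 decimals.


Project each component onto [-1, 1].
clip(8.7412) = 1.0, clip(5.9503) = 1.0
Projection = [1.0, 1.0]
Squared diffs: [59.9262, 24.5055]
Distance = sqrt(84.4317) = 9.1887


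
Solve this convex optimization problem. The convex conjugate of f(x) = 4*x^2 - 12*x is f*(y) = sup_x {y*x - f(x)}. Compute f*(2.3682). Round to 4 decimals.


f*(y) = sup_x {y*x - a*x^2 - b*x} = sup_x {(y-b)*x - a*x^2}
FOC: (y - b) - 2a*x = 0 => x* = (y - b)/(2a)
x* = (2.3682 + 12)/(2*4) = 1.796
f*(2.3682) = (y-b)^2/(4a) = (2.3682 + 12)^2/(4*4)
= 206.4452/16 = 12.9028


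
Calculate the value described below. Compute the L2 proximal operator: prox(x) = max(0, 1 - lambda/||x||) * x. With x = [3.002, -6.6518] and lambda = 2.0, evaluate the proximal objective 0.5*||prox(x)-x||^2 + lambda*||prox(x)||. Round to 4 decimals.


Step 1: Compute ||x||.
||x|| = 7.2978
Step 2: Compute scaling factor.
scale = max(0, 1 - 2.0/7.2978) = 0.7259
Step 3: prox(x) = [2.1793, -4.8288]
||prox(x)|| = 5.2978
Step 4: Proximal objective.
0.5*||prox-x||^2 = 2.0
lambda*||prox|| = 10.5956
Total = 12.5957


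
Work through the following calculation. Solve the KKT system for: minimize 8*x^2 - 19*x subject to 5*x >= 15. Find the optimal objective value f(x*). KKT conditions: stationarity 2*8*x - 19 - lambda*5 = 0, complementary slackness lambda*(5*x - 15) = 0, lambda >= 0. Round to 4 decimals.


Step 1: Try lambda = 0 (constraint inactive).
x_unc = 19/(2*8) = 1.1875
Check: 5*1.1875 = 5.9375 < 15 -- violated!
Step 2: Constraint must be active: 5*x = 15
x* = 15/5 = 3.0
lambda = (2*8*3.0 - 19)/5 = 5.8
Step 3: Compute optimal value.
f(x*) = 8*3.0^2 - 19*3.0 = 15.0


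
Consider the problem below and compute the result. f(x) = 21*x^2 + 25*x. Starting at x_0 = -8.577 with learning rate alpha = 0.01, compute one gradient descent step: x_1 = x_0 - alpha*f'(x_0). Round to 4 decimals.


We compute the gradient at x_0 and apply the update.
f'(x) = 42*x + 25
f'(-8.577) = 42*-8.577 + 25 = -335.234
x_1 = -8.577 - 0.01*-335.234 = -5.2247


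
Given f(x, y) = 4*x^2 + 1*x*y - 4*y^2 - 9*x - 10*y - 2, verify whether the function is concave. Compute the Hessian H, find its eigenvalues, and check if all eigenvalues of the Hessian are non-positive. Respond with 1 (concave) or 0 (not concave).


The Hessian of f(x,y) = 4*x^2 + 1*x*y - 4*y^2 - 9*x - 10*y - 2 is:
H = [[8, 1], [1, -8]]
Trace = 8 - 8 = 0
Determinant = 8*-8 - (1)^2 = -65
Discriminant = (0)^2 - 4*-65 = 260.0
Eigenvalues: lambda_1 = -8.0623, lambda_2 = 8.0623
The function is not concave.

0


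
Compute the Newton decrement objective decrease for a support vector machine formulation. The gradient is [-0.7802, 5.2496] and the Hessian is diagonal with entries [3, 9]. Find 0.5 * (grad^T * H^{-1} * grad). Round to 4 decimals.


Step 1: H is diagonal, so H^(-1) * g = [-0.2601, 0.5833].
Step 2: g^T H^(-1) g = sum_i g_i^2 / H_ii
  = (-0.7802)^2/3 + (5.2496)^2/9
  = 0.2029 + 3.062 = 3.2649
Step 3: Objective decrease = 0.5 * g^T H^(-1) g = 1.6325


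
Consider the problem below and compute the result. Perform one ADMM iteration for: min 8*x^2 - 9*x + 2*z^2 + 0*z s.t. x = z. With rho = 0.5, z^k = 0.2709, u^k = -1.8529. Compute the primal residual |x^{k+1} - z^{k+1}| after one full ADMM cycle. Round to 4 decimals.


ADMM iteration with rho = 0.5, z^k = 0.2709, u^k = -1.8529
Step 1: x-update.
Minimize 8*x^2 - 9*x + (0.5/2)*(x - 0.2709 - 1.8529)^2
FOC: (2*8 + 0.5)*x = 9 + 0.5*(0.2709 + 1.8529)
x^{k+1} = 0.6098
Step 2: z-update.
Minimize 2*z^2 + 0*z + (0.5/2)*(0.6098 - z - 1.8529)^2
FOC: (2*2 + 0.5)*z = 0 + 0.5*(0.6098 - 1.8529)
z^{k+1} = -0.1381
Step 3: u-update.
u^{k+1} = -1.8529 + 0.6098 + 0.1381 = -1.105
Step 4: Primal residual = |0.6098 + 0.1381| = 0.7479


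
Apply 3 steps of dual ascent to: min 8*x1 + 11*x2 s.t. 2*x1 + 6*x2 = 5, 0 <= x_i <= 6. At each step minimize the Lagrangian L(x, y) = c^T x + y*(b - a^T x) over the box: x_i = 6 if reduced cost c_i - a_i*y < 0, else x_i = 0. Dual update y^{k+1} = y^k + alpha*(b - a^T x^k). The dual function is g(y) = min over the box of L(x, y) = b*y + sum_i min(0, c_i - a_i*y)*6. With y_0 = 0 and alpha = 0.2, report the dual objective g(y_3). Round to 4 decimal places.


Dual ascent for LP: min 8*x1 + 11*x2, 2*x1 + 6*x2 = 5, 0 <= x_i <= 6
Step 1: y^k = 0.0, reduced costs: (8.0, 11.0)
  x^k = (0.0, 0.0), subgradient = b - a^T x = 5.0
  y^{k+1} = 0.0 + 0.2*5.0 = 1.0
Step 2: y^k = 1.0, reduced costs: (6.0, 5.0)
  x^k = (0.0, 0.0), subgradient = b - a^T x = 5.0
  y^{k+1} = 1.0 + 0.2*5.0 = 2.0
Step 3: y^k = 2.0, reduced costs: (4.0, -1.0)
  x^k = (0.0, 6.0), subgradient = b - a^T x = -31.0
  y^{k+1} = 2.0 + 0.2*-31.0 = -4.2
Dual objective at y_3 = -4.2: reduced costs (16.4, 36.2), box minimizer x = (0.0, 0.0)
g(y_3) = b*y + (c1 - a1*y)*x1 + (c2 - a2*y)*x2 = 5*(-4.2) + 16.4*0.0 + 36.2*0.0 = -21.0 + 0.0 + 0.0 = -21.0


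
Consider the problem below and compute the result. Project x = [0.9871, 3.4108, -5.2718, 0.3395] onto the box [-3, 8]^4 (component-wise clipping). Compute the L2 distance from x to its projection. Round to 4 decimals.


Project each component onto [-3, 8].
clip(0.9871) = 0.9871, clip(3.4108) = 3.4108, clip(-5.2718) = -3.0, clip(0.3395) = 0.3395
Projection = [0.9871, 3.4108, -3.0, 0.3395]
Squared diffs: [0.0, 0.0, 5.1611, 0.0]
Distance = sqrt(5.1611) = 2.2718


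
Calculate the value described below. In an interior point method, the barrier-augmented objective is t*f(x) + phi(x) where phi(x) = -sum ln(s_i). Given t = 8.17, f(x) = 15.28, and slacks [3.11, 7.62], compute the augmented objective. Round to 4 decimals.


Step 1: Compute log-barrier.
ln values: [1.1346, 2.0308]
phi = -(1.1346 + 2.0308) = -3.1654
Step 2: Compute augmented objective.
t*f(x) = 8.17*15.28 = 124.8376
Total = 124.8376 - 3.1654 = 121.6722


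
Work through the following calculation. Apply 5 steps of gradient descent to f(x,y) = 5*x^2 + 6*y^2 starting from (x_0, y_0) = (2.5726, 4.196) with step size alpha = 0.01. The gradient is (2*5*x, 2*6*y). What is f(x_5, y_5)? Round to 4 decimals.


Gradient descent on f(x,y) = 5*x^2 + 6*y^2.
Starting point: (2.5726, 4.196), alpha = 0.01
Step 1: grad_x = 2*5*2.5726 = 25.726, grad_y = 2*6*4.196 = 50.352
  x_1 = 2.5726 - 0.01*25.726 = 2.3153
  y_1 = 4.196 - 0.01*50.352 = 3.6925
Step 2: grad_x = 2*5*2.3153 = 23.1534, grad_y = 2*6*3.6925 = 44.3098
  x_2 = 2.3153 - 0.01*23.1534 = 2.0838
  y_2 = 3.6925 - 0.01*44.3098 = 3.2494
Step 3: grad_x = 2*5*2.0838 = 20.8381, grad_y = 2*6*3.2494 = 38.9926
  x_3 = 2.0838 - 0.01*20.8381 = 1.8754
  y_3 = 3.2494 - 0.01*38.9926 = 2.8595
Step 4: grad_x = 2*5*1.8754 = 18.7543, grad_y = 2*6*2.8595 = 34.3135
  x_4 = 1.8754 - 0.01*18.7543 = 1.6879
  y_4 = 2.8595 - 0.01*34.3135 = 2.5163
Step 5: grad_x = 2*5*1.6879 = 16.8788, grad_y = 2*6*2.5163 = 30.1959
  x_5 = 1.6879 - 0.01*16.8788 = 1.5191
  y_5 = 2.5163 - 0.01*30.1959 = 2.2144
f(1.5191, 2.2144) = 5*1.5191^2 + 6*2.2144^2 = 40.9587


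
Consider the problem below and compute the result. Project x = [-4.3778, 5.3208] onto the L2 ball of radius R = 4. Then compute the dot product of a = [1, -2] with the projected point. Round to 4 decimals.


Step 1: Compute ||x|| (intermediates to 6 decimals).
||x|| = sqrt((-4.3778)^2 + 5.3208^2) = 6.890286
Step 2: Project.
Since ||x|| > R, scale = R/||x|| = 4/6.890286 = 0.580527, proj(x) = scale * x
proj(x) = [-2.541431, 3.088868]
Step 3: Dot product.
a^T * proj(x) = 1*(-2.541431) - 2*3.088868 = -8.7192


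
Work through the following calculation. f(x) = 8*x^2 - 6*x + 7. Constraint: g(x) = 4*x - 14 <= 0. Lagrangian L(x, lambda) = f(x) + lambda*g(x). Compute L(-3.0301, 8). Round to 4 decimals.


Step 1: Evaluate f(x).
f(-3.0301) = 8*(-3.0301)^2 - 6*(-3.0301) + 7 = 98.6326
Step 2: Evaluate g(x).
g(-3.0301) = 4*-3.0301 - 14 = -26.1204
Step 3: Compute Lagrangian.
L = 98.6326 + 8*-26.1204 = -110.3306


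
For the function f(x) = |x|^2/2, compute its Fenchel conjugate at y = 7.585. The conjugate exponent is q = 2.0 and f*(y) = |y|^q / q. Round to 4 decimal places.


The conjugate exponent q satisfies 1/p + 1/q = 1.
p = 2, so q = 2/(2 - 1) = 2.0
|y|^q = 7.585^2.0 = 57.5322
f*(7.585) = 57.5322 / 2.0 = 28.7661


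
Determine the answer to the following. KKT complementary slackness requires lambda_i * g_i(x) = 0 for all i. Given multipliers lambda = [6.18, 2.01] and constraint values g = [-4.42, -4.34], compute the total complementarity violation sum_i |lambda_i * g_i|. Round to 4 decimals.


KKT complementary slackness check:
lambda_1 * g_1 = 6.18 * -4.42 = -27.3156
lambda_2 * g_2 = 2.01 * -4.34 = -8.7234
Total violation = 27.3156 + 8.7234 = 36.039


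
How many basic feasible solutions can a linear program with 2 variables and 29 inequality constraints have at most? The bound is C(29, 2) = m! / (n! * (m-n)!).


Each vertex corresponds to some choice of n active constraints out of m, so the number of vertices is at most C(m, n) = m! / (n!(m-n)!).
m = 29, n = 2
Numerator: 29 * 28
Denominator: 2! = 2
C(29, 2) = 406


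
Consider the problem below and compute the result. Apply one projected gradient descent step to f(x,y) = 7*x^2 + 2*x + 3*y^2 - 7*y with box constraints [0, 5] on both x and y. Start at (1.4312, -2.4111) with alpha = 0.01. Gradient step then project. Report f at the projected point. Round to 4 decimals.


Step 1: Compute gradient at (1.4312, -2.4111).
grad_x = 2*7*1.4312 + 2 = 22.0368
grad_y = 2*3*-2.4111 - 7 = -21.4666
Step 2: Gradient step.
x_raw = 1.4312 - 0.01*22.0368 = 1.2108
y_raw = -2.4111 - 0.01*-21.4666 = -2.1964
Step 3: Project onto [0, 5].
x_proj = clip(1.2108) = 1.2108
y_proj = clip(-2.1964) = 0.0
Step 4: Evaluate f.
f(1.2108, 0.0) = 12.6845


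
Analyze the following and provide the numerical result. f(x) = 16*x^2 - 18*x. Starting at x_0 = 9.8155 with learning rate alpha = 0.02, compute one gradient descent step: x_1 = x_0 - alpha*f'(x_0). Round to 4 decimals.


We compute the gradient at x_0 and apply the update.
f'(x) = 32*x - 18
f'(9.8155) = 32*9.8155 - 18 = 296.096
x_1 = 9.8155 - 0.02*296.096 = 3.8936


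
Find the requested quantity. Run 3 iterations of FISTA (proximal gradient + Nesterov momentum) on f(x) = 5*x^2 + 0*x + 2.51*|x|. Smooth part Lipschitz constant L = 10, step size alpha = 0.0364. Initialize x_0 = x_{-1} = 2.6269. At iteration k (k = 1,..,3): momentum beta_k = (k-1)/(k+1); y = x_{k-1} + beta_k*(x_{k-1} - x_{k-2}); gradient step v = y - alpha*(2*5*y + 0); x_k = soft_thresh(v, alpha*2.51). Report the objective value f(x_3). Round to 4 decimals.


FISTA on f(x) = 5*x^2 + 0*x + 2.51*|x|
L = 10, alpha = 0.0364
Iteration 1: beta = 0.0, y = 2.6269 + 0.0*(2.6269 - 2.6269) = 2.6269
  grad(y) = 26.269, v = y - alpha*grad = 1.6707
  prox(v) = soft_thresh(1.6707, 0.0914) = 1.5793
Iteration 2: beta = 0.3333, y = 1.5793 + 0.3333*(1.5793 - 2.6269) = 1.2302
  grad(y) = 12.3016, v = y - alpha*grad = 0.7824
  prox(v) = soft_thresh(0.7824, 0.0914) = 0.691
Iteration 3: beta = 0.5, y = 0.691 + 0.5*(0.691 - 1.5793) = 0.2469
  grad(y) = 2.4685, v = y - alpha*grad = 0.157
  prox(v) = soft_thresh(0.157, 0.0914) = 0.0656
f(x_3) = 5*0.0656^2 + 0*0.0656 + 2.51*|0.0656| = 0.1863


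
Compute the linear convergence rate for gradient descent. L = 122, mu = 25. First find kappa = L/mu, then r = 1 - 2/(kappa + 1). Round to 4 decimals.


Step 1: Compute the condition number.
kappa = L/mu = 122/25 = 4.88
Step 2: Compute the convergence rate.
r = 1 - 2/(kappa + 1) = 1 - 2*mu/(L + mu) = (L - mu)/(L + mu) = 97/147 = 0.6599


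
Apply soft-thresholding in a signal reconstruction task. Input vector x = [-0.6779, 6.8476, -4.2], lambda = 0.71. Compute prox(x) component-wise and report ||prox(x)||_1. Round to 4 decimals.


Soft-thresholding with lambda = 0.71:
prox(-0.6779) = sign(-0.6779)*max(|-0.6779| - 0.71, 0) = 0.0
prox(6.8476) = sign(6.8476)*max(|6.8476| - 0.71, 0) = 6.1376
prox(-4.2) = sign(-4.2)*max(|-4.2| - 0.71, 0) = -3.49
prox(x) = [0.0, 6.1376, -3.49]
||prox(x)||_1 = 0.0 + 6.1376 + 3.49 = 9.6276


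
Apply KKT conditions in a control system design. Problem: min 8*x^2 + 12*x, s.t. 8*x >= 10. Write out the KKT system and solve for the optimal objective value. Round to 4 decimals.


Step 1: Try lambda = 0 (constraint inactive).
x_unc = -12/(2*8) = -0.75
Check: 8*-0.75 = -6.0 < 10 -- violated!
Step 2: Constraint must be active: 8*x = 10
x* = 10/8 = 1.25
lambda = (2*8*1.25 + 12)/8 = 4.0
Step 3: Compute optimal value.
f(x*) = 8*1.25^2 + 12*1.25 = 27.5


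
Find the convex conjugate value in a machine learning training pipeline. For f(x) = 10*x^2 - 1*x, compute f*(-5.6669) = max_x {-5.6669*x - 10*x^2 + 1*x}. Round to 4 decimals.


f*(y) = sup_x {y*x - a*x^2 - b*x} = sup_x {(y-b)*x - a*x^2}
FOC: (y - b) - 2a*x = 0 => x* = (y - b)/(2a)
x* = (-5.6669 + 1)/(2*10) = -0.2333
f*(-5.6669) = (y-b)^2/(4a) = (-5.6669 + 1)^2/(4*10)
= 21.78/40 = 0.5445


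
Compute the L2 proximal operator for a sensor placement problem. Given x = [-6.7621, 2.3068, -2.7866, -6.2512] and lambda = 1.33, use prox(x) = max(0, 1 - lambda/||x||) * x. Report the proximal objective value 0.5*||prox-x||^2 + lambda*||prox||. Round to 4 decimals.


Step 1: Compute ||x||.
||x|| = 9.8939
Step 2: Compute scaling factor.
scale = max(0, 1 - 1.33/9.8939) = 0.8656
Step 3: prox(x) = [-5.8531, 1.9967, -2.412, -5.4109]
||prox(x)|| = 8.5639
Step 4: Proximal objective.
0.5*||prox-x||^2 = 0.8845
lambda*||prox|| = 11.39
Total = 12.2745


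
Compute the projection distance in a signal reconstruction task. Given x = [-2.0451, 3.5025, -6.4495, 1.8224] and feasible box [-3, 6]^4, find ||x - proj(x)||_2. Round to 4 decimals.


Project each component onto [-3, 6].
clip(-2.0451) = -2.0451, clip(3.5025) = 3.5025, clip(-6.4495) = -3.0, clip(1.8224) = 1.8224
Projection = [-2.0451, 3.5025, -3.0, 1.8224]
Squared diffs: [0.0, 0.0, 11.8991, 0.0]
Distance = sqrt(11.8991) = 3.4495


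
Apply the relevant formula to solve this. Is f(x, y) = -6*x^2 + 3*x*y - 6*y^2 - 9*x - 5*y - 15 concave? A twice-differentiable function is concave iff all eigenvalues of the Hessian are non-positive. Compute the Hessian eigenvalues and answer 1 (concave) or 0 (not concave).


The Hessian of f(x,y) = -6*x^2 + 3*x*y - 6*y^2 - 9*x - 5*y - 15 is:
H = [[-12, 3], [3, -12]]
Trace = -12 - 12 = -24
Determinant = -12*-12 - (3)^2 = 135
Discriminant = (-24)^2 - 4*135 = 36.0
Eigenvalues: lambda_1 = -15.0, lambda_2 = -9.0
The function is concave.

1


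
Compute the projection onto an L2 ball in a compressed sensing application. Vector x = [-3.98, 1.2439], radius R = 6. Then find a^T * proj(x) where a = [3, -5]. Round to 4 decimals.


Step 1: Compute ||x|| (intermediates to 6 decimals).
||x|| = sqrt((-3.98)^2 + 1.2439^2) = 4.169855
Step 2: Project.
Since ||x|| <= R, proj = x (no scaling needed).
proj(x) = [-3.98, 1.2439]
Step 3: Dot product.
a^T * proj(x) = 3*(-3.98) - 5*1.2439 = -18.1595


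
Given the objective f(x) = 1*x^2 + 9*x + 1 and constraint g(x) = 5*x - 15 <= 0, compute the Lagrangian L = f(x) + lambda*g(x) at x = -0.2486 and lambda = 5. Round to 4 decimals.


Step 1: Evaluate f(x).
f(-0.2486) = 1*(-0.2486)^2 + 9*(-0.2486) + 1 = -1.1756
Step 2: Evaluate g(x).
g(-0.2486) = 5*-0.2486 - 15 = -16.243
Step 3: Compute Lagrangian.
L = -1.1756 + 5*-16.243 = -82.3906


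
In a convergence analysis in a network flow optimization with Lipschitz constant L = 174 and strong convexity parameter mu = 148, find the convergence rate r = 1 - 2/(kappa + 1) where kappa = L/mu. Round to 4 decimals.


Step 1: Compute the condition number.
kappa = L/mu = 174/148 = 1.1757
Step 2: Compute the convergence rate.
r = 1 - 2/(kappa + 1) = 1 - 2*mu/(L + mu) = (L - mu)/(L + mu) = 26/322 = 0.0807


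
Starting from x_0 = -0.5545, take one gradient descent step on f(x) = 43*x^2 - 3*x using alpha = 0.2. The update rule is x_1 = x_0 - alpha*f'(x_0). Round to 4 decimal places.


We compute the gradient at x_0 and apply the update.
f'(x) = 86*x - 3
f'(-0.5545) = 86*-0.5545 - 3 = -50.687
x_1 = -0.5545 - 0.2*-50.687 = 9.5829


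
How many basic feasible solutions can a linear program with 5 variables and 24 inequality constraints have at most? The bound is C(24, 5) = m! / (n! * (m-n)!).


Each vertex corresponds to some choice of n active constraints out of m, so the number of vertices is at most C(m, n) = m! / (n!(m-n)!).
m = 24, n = 5
Numerator: 24 * 23 * 22 * 21 * 20
Denominator: 5! = 120
C(24, 5) = 42504


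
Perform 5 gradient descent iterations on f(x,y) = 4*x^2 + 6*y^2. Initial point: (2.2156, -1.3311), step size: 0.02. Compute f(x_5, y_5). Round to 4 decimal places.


Gradient descent on f(x,y) = 4*x^2 + 6*y^2.
Starting point: (2.2156, -1.3311), alpha = 0.02
Step 1: grad_x = 2*4*2.2156 = 17.7248, grad_y = 2*6*-1.3311 = -15.9732
  x_1 = 2.2156 - 0.02*17.7248 = 1.8611
  y_1 = -1.3311 - 0.02*-15.9732 = -1.0116
Step 2: grad_x = 2*4*1.8611 = 14.8888, grad_y = 2*6*-1.0116 = -12.1396
  x_2 = 1.8611 - 0.02*14.8888 = 1.5633
  y_2 = -1.0116 - 0.02*-12.1396 = -0.7688
Step 3: grad_x = 2*4*1.5633 = 12.5066, grad_y = 2*6*-0.7688 = -9.2261
  x_3 = 1.5633 - 0.02*12.5066 = 1.3132
  y_3 = -0.7688 - 0.02*-9.2261 = -0.5843
Step 4: grad_x = 2*4*1.3132 = 10.5056, grad_y = 2*6*-0.5843 = -7.0119
  x_4 = 1.3132 - 0.02*10.5056 = 1.1031
  y_4 = -0.5843 - 0.02*-7.0119 = -0.4441
Step 5: grad_x = 2*4*1.1031 = 8.8247, grad_y = 2*6*-0.4441 = -5.329
  x_5 = 1.1031 - 0.02*8.8247 = 0.9266
  y_5 = -0.4441 - 0.02*-5.329 = -0.3375
f(0.9266, -0.3375) = 4*0.9266^2 + 6*(-0.3375)^2 = 4.1177


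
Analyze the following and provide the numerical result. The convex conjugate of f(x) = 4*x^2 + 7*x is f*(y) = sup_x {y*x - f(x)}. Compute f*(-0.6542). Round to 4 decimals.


f*(y) = sup_x {y*x - a*x^2 - b*x} = sup_x {(y-b)*x - a*x^2}
FOC: (y - b) - 2a*x = 0 => x* = (y - b)/(2a)
x* = (-0.6542 - 7)/(2*4) = -0.9568
f*(-0.6542) = (y-b)^2/(4a) = (-0.6542 - 7)^2/(4*4)
= 58.5868/16 = 3.6617


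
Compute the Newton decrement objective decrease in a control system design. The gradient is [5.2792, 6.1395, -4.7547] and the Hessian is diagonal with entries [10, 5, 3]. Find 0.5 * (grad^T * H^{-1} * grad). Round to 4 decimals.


Step 1: H is diagonal, so H^(-1) * g = [0.5279, 1.2279, -1.5849].
Step 2: g^T H^(-1) g = sum_i g_i^2 / H_ii
  = (5.2792)^2/10 + (6.1395)^2/5 + (-4.7547)^2/3
  = 2.787 + 7.5387 + 7.5357 = 17.8614
Step 3: Objective decrease = 0.5 * g^T H^(-1) g = 8.9307


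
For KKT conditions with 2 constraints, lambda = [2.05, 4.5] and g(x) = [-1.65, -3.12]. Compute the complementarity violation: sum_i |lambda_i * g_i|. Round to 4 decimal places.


KKT complementary slackness check:
lambda_1 * g_1 = 2.05 * -1.65 = -3.3825
lambda_2 * g_2 = 4.5 * -3.12 = -14.04
Total violation = 3.3825 + 14.04 = 17.4225


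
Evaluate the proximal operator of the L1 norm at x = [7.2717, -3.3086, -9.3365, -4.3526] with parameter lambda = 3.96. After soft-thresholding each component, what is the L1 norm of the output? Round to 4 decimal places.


Soft-thresholding with lambda = 3.96:
prox(7.2717) = sign(7.2717)*max(|7.2717| - 3.96, 0) = 3.3117
prox(-3.3086) = sign(-3.3086)*max(|-3.3086| - 3.96, 0) = 0.0
prox(-9.3365) = sign(-9.3365)*max(|-9.3365| - 3.96, 0) = -5.3765
prox(-4.3526) = sign(-4.3526)*max(|-4.3526| - 3.96, 0) = -0.3926
prox(x) = [3.3117, 0.0, -5.3765, -0.3926]
||prox(x)||_1 = 3.3117 + 0.0 + 5.3765 + 0.3926 = 9.0808


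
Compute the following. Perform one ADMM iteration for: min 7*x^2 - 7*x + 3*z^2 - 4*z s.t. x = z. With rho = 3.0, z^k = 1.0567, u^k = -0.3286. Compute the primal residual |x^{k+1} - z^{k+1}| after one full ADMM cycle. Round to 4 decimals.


ADMM iteration with rho = 3.0, z^k = 1.0567, u^k = -0.3286
Step 1: x-update.
Minimize 7*x^2 - 7*x + (3.0/2)*(x - 1.0567 - 0.3286)^2
FOC: (2*7 + 3.0)*x = 7 + 3.0*(1.0567 + 0.3286)
x^{k+1} = 0.6562
Step 2: z-update.
Minimize 3*z^2 - 4*z + (3.0/2)*(0.6562 - z - 0.3286)^2
FOC: (2*3 + 3.0)*z = 4 + 3.0*(0.6562 - 0.3286)
z^{k+1} = 0.5537
Step 3: u-update.
u^{k+1} = -0.3286 + 0.6562 - 0.5537 = -0.226
Step 4: Primal residual = |0.6562 - 0.5537| = 0.1026


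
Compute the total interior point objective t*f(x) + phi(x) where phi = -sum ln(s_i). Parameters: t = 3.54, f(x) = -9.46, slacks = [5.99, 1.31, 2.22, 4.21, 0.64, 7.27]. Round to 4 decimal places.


Step 1: Compute log-barrier.
ln values: [1.7901, 0.27, 0.7975, 1.4375, -0.4463, 1.9838]
phi = -(1.7901 + 0.27 + 0.7975 + 1.4375 - 0.4463 + 1.9838) = -5.8326
Step 2: Compute augmented objective.
t*f(x) = 3.54*-9.46 = -33.4884
Total = -33.4884 - 5.8326 = -39.321


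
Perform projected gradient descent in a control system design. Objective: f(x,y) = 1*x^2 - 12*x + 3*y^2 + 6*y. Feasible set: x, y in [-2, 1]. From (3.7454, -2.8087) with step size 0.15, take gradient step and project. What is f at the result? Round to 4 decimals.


Step 1: Compute gradient at (3.7454, -2.8087).
grad_x = 2*1*3.7454 - 12 = -4.5092
grad_y = 2*3*-2.8087 + 6 = -10.8522
Step 2: Gradient step.
x_raw = 3.7454 - 0.15*-4.5092 = 4.4218
y_raw = -2.8087 - 0.15*-10.8522 = -1.1809
Step 3: Project onto [-2, 1].
x_proj = clip(4.4218) = 1.0
y_proj = clip(-1.1809) = -1.1809
Step 4: Evaluate f.
f(1.0, -1.1809) = -13.9019


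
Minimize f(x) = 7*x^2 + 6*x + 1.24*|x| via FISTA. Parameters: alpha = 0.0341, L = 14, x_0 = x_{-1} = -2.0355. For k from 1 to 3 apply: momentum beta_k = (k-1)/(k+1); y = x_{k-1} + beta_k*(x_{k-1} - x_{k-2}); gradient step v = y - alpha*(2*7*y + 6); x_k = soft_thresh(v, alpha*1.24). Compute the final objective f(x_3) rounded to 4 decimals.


FISTA on f(x) = 7*x^2 + 6*x + 1.24*|x|
L = 14, alpha = 0.0341
Iteration 1: beta = 0.0, y = -2.0355 + 0.0*(-2.0355 + 2.0355) = -2.0355
  grad(y) = -22.497, v = y - alpha*grad = -1.2684
  prox(v) = soft_thresh(-1.2684, 0.0423) = -1.2261
Iteration 2: beta = 0.3333, y = -1.2261 + 0.3333*(-1.2261 + 2.0355) = -0.9563
  grad(y) = -7.3876, v = y - alpha*grad = -0.7043
  prox(v) = soft_thresh(-0.7043, 0.0423) = -0.6621
Iteration 3: beta = 0.5, y = -0.6621 + 0.5*(-0.6621 + 1.2261) = -0.3801
  grad(y) = 0.6793, v = y - alpha*grad = -0.4032
  prox(v) = soft_thresh(-0.4032, 0.0423) = -0.3609
f(x_3) = 7*(-0.3609)^2 + 6*(-0.3609) + 1.24*|-0.3609| = -0.8061


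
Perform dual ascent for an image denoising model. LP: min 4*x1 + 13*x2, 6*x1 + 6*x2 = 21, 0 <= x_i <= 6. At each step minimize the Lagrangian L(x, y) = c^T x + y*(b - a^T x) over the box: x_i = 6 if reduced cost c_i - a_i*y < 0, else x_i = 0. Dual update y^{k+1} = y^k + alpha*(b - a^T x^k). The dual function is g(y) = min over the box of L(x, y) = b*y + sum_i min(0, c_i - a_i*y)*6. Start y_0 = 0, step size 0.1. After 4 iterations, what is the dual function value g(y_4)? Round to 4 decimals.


Dual ascent for LP: min 4*x1 + 13*x2, 6*x1 + 6*x2 = 21, 0 <= x_i <= 6
Step 1: y^k = 0.0, reduced costs: (4.0, 13.0)
  x^k = (0.0, 0.0), subgradient = b - a^T x = 21.0
  y^{k+1} = 0.0 + 0.1*21.0 = 2.1
Step 2: y^k = 2.1, reduced costs: (-8.6, 0.4)
  x^k = (6.0, 0.0), subgradient = b - a^T x = -15.0
  y^{k+1} = 2.1 + 0.1*-15.0 = 0.6
Step 3: y^k = 0.6, reduced costs: (0.4, 9.4)
  x^k = (0.0, 0.0), subgradient = b - a^T x = 21.0
  y^{k+1} = 0.6 + 0.1*21.0 = 2.7
Step 4: y^k = 2.7, reduced costs: (-12.2, -3.2)
  x^k = (6.0, 6.0), subgradient = b - a^T x = -51.0
  y^{k+1} = 2.7 + 0.1*-51.0 = -2.4
Dual objective at y_4 = -2.4: reduced costs (18.4, 27.4), box minimizer x = (0.0, 0.0)
g(y_4) = b*y + (c1 - a1*y)*x1 + (c2 - a2*y)*x2 = 21*(-2.4) + 18.4*0.0 + 27.4*0.0 = -50.4 + 0.0 + 0.0 = -50.4


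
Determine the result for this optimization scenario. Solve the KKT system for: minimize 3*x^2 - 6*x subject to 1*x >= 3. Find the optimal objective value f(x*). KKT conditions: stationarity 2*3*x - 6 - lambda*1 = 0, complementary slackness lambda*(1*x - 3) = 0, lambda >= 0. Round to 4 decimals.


Step 1: Try lambda = 0 (constraint inactive).
x_unc = 6/(2*3) = 1.0
Check: 1*1.0 = 1.0 < 3 -- violated!
Step 2: Constraint must be active: 1*x = 3
x* = 3/1 = 3.0
lambda = (2*3*3.0 - 6)/1 = 12.0
Step 3: Compute optimal value.
f(x*) = 3*3.0^2 - 6*3.0 = 9.0


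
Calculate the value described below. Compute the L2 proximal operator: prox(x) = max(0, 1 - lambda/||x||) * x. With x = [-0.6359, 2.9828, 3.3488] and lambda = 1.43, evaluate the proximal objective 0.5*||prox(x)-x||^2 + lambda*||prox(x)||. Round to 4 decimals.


Step 1: Compute ||x||.
||x|| = 4.5295
Step 2: Compute scaling factor.
scale = max(0, 1 - 1.43/4.5295) = 0.6843
Step 3: prox(x) = [-0.4351, 2.0411, 2.2915]
||prox(x)|| = 3.0995
Step 4: Proximal objective.
0.5*||prox-x||^2 = 1.0225
lambda*||prox|| = 4.4323
Total = 5.4547


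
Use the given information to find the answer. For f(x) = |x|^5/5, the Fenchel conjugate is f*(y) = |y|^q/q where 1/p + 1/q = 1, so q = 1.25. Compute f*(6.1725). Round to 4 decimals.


The conjugate exponent q satisfies 1/p + 1/q = 1.
p = 5, so q = 5/(5 - 1) = 1.25
|y|^q = 6.1725^1.25 = 9.7292
f*(6.1725) = 9.7292 / 1.25 = 7.7833


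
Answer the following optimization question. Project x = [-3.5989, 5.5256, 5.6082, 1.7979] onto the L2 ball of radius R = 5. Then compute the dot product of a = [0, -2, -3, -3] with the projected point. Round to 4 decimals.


Step 1: Compute ||x|| (intermediates to 6 decimals).
||x|| = sqrt((-3.5989)^2 + 5.5256^2 + 5.6082^2 + 1.7979^2) = 8.841306
Step 2: Project.
Since ||x|| > R, scale = R/||x|| = 5/8.841306 = 0.565527, proj(x) = scale * x
proj(x) = [-2.035275, 3.124876, 3.171589, 1.016761]
Step 3: Dot product.
a^T * proj(x) = 0*(-2.035275) - 2*3.124876 - 3*3.171589 - 3*1.016761 = -18.8148


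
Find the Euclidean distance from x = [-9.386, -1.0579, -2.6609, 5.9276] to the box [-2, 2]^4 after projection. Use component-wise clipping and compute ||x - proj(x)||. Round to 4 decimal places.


Project each component onto [-2, 2].
clip(-9.386) = -2.0, clip(-1.0579) = -1.0579, clip(-2.6609) = -2.0, clip(5.9276) = 2.0
Projection = [-2.0, -1.0579, -2.0, 2.0]
Squared diffs: [54.553, 0.0, 0.4368, 15.426]
Distance = sqrt(70.4158) = 8.3914


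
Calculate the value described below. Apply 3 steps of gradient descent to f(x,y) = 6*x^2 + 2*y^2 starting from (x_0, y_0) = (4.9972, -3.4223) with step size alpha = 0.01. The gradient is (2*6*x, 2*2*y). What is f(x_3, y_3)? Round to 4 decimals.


Gradient descent on f(x,y) = 6*x^2 + 2*y^2.
Starting point: (4.9972, -3.4223), alpha = 0.01
Step 1: grad_x = 2*6*4.9972 = 59.9664, grad_y = 2*2*-3.4223 = -13.6892
  x_1 = 4.9972 - 0.01*59.9664 = 4.3975
  y_1 = -3.4223 - 0.01*-13.6892 = -3.2854
Step 2: grad_x = 2*6*4.3975 = 52.7704, grad_y = 2*2*-3.2854 = -13.1416
  x_2 = 4.3975 - 0.01*52.7704 = 3.8698
  y_2 = -3.2854 - 0.01*-13.1416 = -3.154
Step 3: grad_x = 2*6*3.8698 = 46.438, grad_y = 2*2*-3.154 = -12.616
  x_3 = 3.8698 - 0.01*46.438 = 3.4055
  y_3 = -3.154 - 0.01*-12.616 = -3.0278
f(3.4055, -3.0278) = 6*3.4055^2 + 2*(-3.0278)^2 = 87.9181


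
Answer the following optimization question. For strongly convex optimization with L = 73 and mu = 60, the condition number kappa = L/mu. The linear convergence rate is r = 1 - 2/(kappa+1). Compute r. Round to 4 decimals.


Step 1: Compute the condition number.
kappa = L/mu = 73/60 = 1.2167
Step 2: Compute the convergence rate.
r = 1 - 2/(kappa + 1) = 1 - 2*mu/(L + mu) = (L - mu)/(L + mu) = 13/133 = 0.0977


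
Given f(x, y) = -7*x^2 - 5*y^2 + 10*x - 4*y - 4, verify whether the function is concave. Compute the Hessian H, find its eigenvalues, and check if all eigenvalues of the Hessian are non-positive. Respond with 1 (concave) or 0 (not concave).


The Hessian of f(x,y) = -7*x^2 - 5*y^2 + 10*x - 4*y - 4 is:
H = [[-14, 0], [0, -10]]
Trace = -14 - 10 = -24
Determinant = -14*-10 - (0)^2 = 140
Discriminant = (-24)^2 - 4*140 = 16.0
Eigenvalues: lambda_1 = -14.0, lambda_2 = -10.0
The function is concave.

1


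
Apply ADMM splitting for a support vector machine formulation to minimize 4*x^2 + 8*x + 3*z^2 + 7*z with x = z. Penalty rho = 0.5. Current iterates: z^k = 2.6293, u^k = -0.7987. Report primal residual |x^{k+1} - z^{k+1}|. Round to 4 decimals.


ADMM iteration with rho = 0.5, z^k = 2.6293, u^k = -0.7987
Step 1: x-update.
Minimize 4*x^2 + 8*x + (0.5/2)*(x - 2.6293 - 0.7987)^2
FOC: (2*4 + 0.5)*x = -8 + 0.5*(2.6293 + 0.7987)
x^{k+1} = -0.7395
Step 2: z-update.
Minimize 3*z^2 + 7*z + (0.5/2)*(-0.7395 - z - 0.7987)^2
FOC: (2*3 + 0.5)*z = -7 + 0.5*(-0.7395 - 0.7987)
z^{k+1} = -1.1952
Step 3: u-update.
u^{k+1} = -0.7987 - 0.7395 + 1.1952 = -0.343
Step 4: Primal residual = |-0.7395 + 1.1952| = 0.4557


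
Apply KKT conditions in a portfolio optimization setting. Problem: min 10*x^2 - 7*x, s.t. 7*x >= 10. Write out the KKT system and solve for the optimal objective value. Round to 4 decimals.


Step 1: Try lambda = 0 (constraint inactive).
x_unc = 7/(2*10) = 0.35
Check: 7*0.35 = 2.45 < 10 -- violated!
Step 2: Constraint must be active: 7*x = 10
x* = 10/7 = 1.4286 (rounded; the exact value 10/7 is used below)
lambda = (2*10*(10/7) - 7)/7 = 3.0816
Step 3: Compute optimal value.
f(x*) = 10*(10/7)^2 - 7*(10/7) = 10.4082


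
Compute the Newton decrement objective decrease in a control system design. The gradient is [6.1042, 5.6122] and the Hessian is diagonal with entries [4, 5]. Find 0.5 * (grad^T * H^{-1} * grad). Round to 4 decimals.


Step 1: H is diagonal, so H^(-1) * g = [1.5261, 1.1224].
Step 2: g^T H^(-1) g = sum_i g_i^2 / H_ii
  = (6.1042)^2/4 + (5.6122)^2/5
  = 9.3153 + 6.2994 = 15.6147
Step 3: Objective decrease = 0.5 * g^T H^(-1) g = 7.8073


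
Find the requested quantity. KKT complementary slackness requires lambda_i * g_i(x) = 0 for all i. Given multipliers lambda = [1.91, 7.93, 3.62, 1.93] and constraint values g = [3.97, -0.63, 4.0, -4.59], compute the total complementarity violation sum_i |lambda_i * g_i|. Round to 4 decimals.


KKT complementary slackness check:
lambda_1 * g_1 = 1.91 * 3.97 = 7.5827
lambda_2 * g_2 = 7.93 * -0.63 = -4.9959
lambda_3 * g_3 = 3.62 * 4.0 = 14.48
lambda_4 * g_4 = 1.93 * -4.59 = -8.8587
Total violation = 7.5827 + 4.9959 + 14.48 + 8.8587 = 35.9173


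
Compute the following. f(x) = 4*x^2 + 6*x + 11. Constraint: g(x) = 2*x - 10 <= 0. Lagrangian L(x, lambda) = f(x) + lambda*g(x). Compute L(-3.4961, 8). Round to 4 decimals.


Step 1: Evaluate f(x).
f(-3.4961) = 4*(-3.4961)^2 + 6*(-3.4961) + 11 = 38.9143
Step 2: Evaluate g(x).
g(-3.4961) = 2*-3.4961 - 10 = -16.9922
Step 3: Compute Lagrangian.
L = 38.9143 + 8*-16.9922 = -97.0233


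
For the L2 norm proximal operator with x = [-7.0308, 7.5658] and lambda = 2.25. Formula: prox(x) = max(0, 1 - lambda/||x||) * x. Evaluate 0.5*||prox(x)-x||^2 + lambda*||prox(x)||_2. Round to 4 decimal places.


Step 1: Compute ||x||.
||x|| = 10.3283
Step 2: Compute scaling factor.
scale = max(0, 1 - 2.25/10.3283) = 0.7822
Step 3: prox(x) = [-5.4992, 5.9176]
||prox(x)|| = 8.0783
Step 4: Proximal objective.
0.5*||prox-x||^2 = 2.5313
lambda*||prox|| = 18.1762
Total = 20.7074


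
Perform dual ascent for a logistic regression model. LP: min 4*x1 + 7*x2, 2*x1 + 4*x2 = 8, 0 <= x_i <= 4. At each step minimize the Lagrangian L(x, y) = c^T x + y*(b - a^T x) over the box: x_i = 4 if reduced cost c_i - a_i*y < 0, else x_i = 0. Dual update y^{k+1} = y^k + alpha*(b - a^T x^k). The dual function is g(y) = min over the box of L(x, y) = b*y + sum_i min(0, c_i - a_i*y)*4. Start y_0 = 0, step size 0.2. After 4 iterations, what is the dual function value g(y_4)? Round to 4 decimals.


Dual ascent for LP: min 4*x1 + 7*x2, 2*x1 + 4*x2 = 8, 0 <= x_i <= 4
Step 1: y^k = 0.0, reduced costs: (4.0, 7.0)
  x^k = (0.0, 0.0), subgradient = b - a^T x = 8.0
  y^{k+1} = 0.0 + 0.2*8.0 = 1.6
Step 2: y^k = 1.6, reduced costs: (0.8, 0.6)
  x^k = (0.0, 0.0), subgradient = b - a^T x = 8.0
  y^{k+1} = 1.6 + 0.2*8.0 = 3.2
Step 3: y^k = 3.2, reduced costs: (-2.4, -5.8)
  x^k = (4.0, 4.0), subgradient = b - a^T x = -16.0
  y^{k+1} = 3.2 + 0.2*-16.0 = 0.0
Step 4: y^k = 0.0, reduced costs: (4.0, 7.0)
  x^k = (0.0, 0.0), subgradient = b - a^T x = 8.0
  y^{k+1} = 0.0 + 0.2*8.0 = 1.6
Dual objective at y_4 = 1.6: reduced costs (0.8, 0.6), box minimizer x = (0.0, 0.0)
g(y_4) = b*y + (c1 - a1*y)*x1 + (c2 - a2*y)*x2 = 8*1.6 + 0.8*0.0 + 0.6*0.0 = 12.8 + 0.0 + 0.0 = 12.8


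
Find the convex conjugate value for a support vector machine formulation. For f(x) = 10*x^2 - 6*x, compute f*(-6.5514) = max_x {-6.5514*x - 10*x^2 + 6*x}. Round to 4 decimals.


f*(y) = sup_x {y*x - a*x^2 - b*x} = sup_x {(y-b)*x - a*x^2}
FOC: (y - b) - 2a*x = 0 => x* = (y - b)/(2a)
x* = (-6.5514 + 6)/(2*10) = -0.0276
f*(-6.5514) = (y-b)^2/(4a) = (-6.5514 + 6)^2/(4*10)
= 0.304/40 = 0.0076


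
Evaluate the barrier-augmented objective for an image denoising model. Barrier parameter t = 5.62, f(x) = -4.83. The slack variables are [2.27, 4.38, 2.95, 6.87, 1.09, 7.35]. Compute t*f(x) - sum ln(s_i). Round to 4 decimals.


Step 1: Compute log-barrier.
ln values: [0.8198, 1.477, 1.0818, 1.9272, 0.0862, 1.9947]
phi = -(0.8198 + 1.477 + 1.0818 + 1.9272 + 0.0862 + 1.9947) = -7.3867
Step 2: Compute augmented objective.
t*f(x) = 5.62*-4.83 = -27.1446
Total = -27.1446 - 7.3867 = -34.5313


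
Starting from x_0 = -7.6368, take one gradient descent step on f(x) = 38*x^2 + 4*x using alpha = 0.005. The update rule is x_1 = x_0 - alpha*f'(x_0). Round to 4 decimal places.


We compute the gradient at x_0 and apply the update.
f'(x) = 76*x + 4
f'(-7.6368) = 76*-7.6368 + 4 = -576.3968
x_1 = -7.6368 - 0.005*-576.3968 = -4.7548


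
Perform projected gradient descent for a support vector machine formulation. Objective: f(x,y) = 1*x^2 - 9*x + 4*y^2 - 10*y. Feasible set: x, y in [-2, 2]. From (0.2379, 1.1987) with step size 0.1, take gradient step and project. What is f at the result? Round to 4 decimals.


Step 1: Compute gradient at (0.2379, 1.1987).
grad_x = 2*1*0.2379 - 9 = -8.5242
grad_y = 2*4*1.1987 - 10 = -0.4104
Step 2: Gradient step.
x_raw = 0.2379 - 0.1*-8.5242 = 1.0903
y_raw = 1.1987 - 0.1*-0.4104 = 1.2397
Step 3: Project onto [-2, 2].
x_proj = clip(1.0903) = 1.0903
y_proj = clip(1.2397) = 1.2397
Step 4: Evaluate f.
f(1.0903, 1.2397) = -14.8737


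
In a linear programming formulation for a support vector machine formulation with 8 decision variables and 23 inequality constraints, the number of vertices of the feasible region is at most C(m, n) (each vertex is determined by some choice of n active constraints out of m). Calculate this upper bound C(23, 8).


Each vertex corresponds to some choice of n active constraints out of m, so the number of vertices is at most C(m, n) = m! / (n!(m-n)!).
m = 23, n = 8
Numerator: 23 * 22 * 21 * 20 * 19 * 18 * 17 * 16
Denominator: 8! = 40320
C(23, 8) = 490314


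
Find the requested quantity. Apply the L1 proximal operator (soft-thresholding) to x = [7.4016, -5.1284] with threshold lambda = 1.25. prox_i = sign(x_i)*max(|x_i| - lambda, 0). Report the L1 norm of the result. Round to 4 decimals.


Soft-thresholding with lambda = 1.25:
prox(7.4016) = sign(7.4016)*max(|7.4016| - 1.25, 0) = 6.1516
prox(-5.1284) = sign(-5.1284)*max(|-5.1284| - 1.25, 0) = -3.8784
prox(x) = [6.1516, -3.8784]
||prox(x)||_1 = 6.1516 + 3.8784 = 10.03


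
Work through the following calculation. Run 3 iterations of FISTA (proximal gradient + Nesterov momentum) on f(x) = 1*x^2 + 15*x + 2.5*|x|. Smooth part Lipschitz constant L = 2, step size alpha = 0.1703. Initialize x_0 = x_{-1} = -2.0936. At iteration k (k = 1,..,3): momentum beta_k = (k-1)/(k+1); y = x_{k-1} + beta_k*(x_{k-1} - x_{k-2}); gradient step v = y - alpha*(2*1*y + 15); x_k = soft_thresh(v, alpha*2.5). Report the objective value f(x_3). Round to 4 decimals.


FISTA on f(x) = 1*x^2 + 15*x + 2.5*|x|
L = 2, alpha = 0.1703
Iteration 1: beta = 0.0, y = -2.0936 + 0.0*(-2.0936 + 2.0936) = -2.0936
  grad(y) = 10.8128, v = y - alpha*grad = -3.935
  prox(v) = soft_thresh(-3.935, 0.4258) = -3.5093
Iteration 2: beta = 0.3333, y = -3.5093 + 0.3333*(-3.5093 + 2.0936) = -3.9812
  grad(y) = 7.0377, v = y - alpha*grad = -5.1797
  prox(v) = soft_thresh(-5.1797, 0.4258) = -4.7539
Iteration 3: beta = 0.5, y = -4.7539 + 0.5*(-4.7539 + 3.5093) = -5.3763
  grad(y) = 4.2475, v = y - alpha*grad = -6.0996
  prox(v) = soft_thresh(-6.0996, 0.4258) = -5.6739
f(x_3) = 1*(-5.6739)^2 + 15*(-5.6739) + 2.5*|-5.6739| = -38.7306


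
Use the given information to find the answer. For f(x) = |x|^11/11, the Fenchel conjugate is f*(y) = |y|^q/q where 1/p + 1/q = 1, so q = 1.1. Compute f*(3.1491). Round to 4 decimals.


The conjugate exponent q satisfies 1/p + 1/q = 1.
p = 11, so q = 11/(11 - 1) = 1.1
|y|^q = 3.1491^1.1 = 3.5319
f*(3.1491) = 3.5319 / 1.1 = 3.2108


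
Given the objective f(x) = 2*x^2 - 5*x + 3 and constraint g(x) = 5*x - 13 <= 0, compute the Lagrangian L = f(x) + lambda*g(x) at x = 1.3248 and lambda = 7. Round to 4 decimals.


Step 1: Evaluate f(x).
f(1.3248) = 2*1.3248^2 - 5*1.3248 + 3 = -0.1138
Step 2: Evaluate g(x).
g(1.3248) = 5*1.3248 - 13 = -6.376
Step 3: Compute Lagrangian.
L = -0.1138 + 7*-6.376 = -44.7458


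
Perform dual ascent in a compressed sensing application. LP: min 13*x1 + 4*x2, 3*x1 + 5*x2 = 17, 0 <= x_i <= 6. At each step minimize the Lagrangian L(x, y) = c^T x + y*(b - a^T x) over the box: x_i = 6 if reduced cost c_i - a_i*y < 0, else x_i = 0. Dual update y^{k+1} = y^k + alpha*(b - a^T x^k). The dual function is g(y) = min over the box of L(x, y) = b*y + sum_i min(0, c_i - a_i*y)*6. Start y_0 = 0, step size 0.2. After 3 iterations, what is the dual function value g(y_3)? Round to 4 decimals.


Dual ascent for LP: min 13*x1 + 4*x2, 3*x1 + 5*x2 = 17, 0 <= x_i <= 6
Step 1: y^k = 0.0, reduced costs: (13.0, 4.0)
  x^k = (0.0, 0.0), subgradient = b - a^T x = 17.0
  y^{k+1} = 0.0 + 0.2*17.0 = 3.4
Step 2: y^k = 3.4, reduced costs: (2.8, -13.0)
  x^k = (0.0, 6.0), subgradient = b - a^T x = -13.0
  y^{k+1} = 3.4 + 0.2*-13.0 = 0.8
Step 3: y^k = 0.8, reduced costs: (10.6, 0.0)
  x^k = (0.0, 0.0), subgradient = b - a^T x = 17.0
  y^{k+1} = 0.8 + 0.2*17.0 = 4.2
Dual objective at y_3 = 4.2: reduced costs (0.4, -17.0), box minimizer x = (0.0, 6.0)
g(y_3) = b*y + (c1 - a1*y)*x1 + (c2 - a2*y)*x2 = 17*4.2 + 0.4*0.0 + (-17.0)*6.0 = 71.4 + 0.0 - 102.0 = -30.6


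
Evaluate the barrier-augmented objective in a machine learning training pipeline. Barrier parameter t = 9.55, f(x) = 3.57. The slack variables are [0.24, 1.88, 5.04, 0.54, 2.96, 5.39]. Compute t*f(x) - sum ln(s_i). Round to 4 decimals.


Step 1: Compute log-barrier.
ln values: [-1.4271, 0.6313, 1.6174, -0.6162, 1.0852, 1.6845]
phi = -(-1.4271 + 0.6313 + 1.6174 - 0.6162 + 1.0852 + 1.6845) = -2.9751
Step 2: Compute augmented objective.
t*f(x) = 9.55*3.57 = 34.0935
Total = 34.0935 - 2.9751 = 31.1184


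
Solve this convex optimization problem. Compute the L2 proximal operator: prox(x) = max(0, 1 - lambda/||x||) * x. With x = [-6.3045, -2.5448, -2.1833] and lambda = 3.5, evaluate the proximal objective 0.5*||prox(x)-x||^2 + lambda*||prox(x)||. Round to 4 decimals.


Step 1: Compute ||x||.
||x|| = 7.1407
Step 2: Compute scaling factor.
scale = max(0, 1 - 3.5/7.1407) = 0.5099
Step 3: prox(x) = [-3.2144, -1.2975, -1.1132]
||prox(x)|| = 3.6407
Step 4: Proximal objective.
0.5*||prox-x||^2 = 6.125
lambda*||prox|| = 12.7425
Total = 18.8674


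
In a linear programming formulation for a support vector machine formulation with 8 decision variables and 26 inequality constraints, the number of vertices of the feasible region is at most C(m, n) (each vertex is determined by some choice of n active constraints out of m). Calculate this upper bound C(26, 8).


Each vertex corresponds to some choice of n active constraints out of m, so the number of vertices is at most C(m, n) = m! / (n!(m-n)!).
m = 26, n = 8
Numerator: 26 * 25 * 24 * 23 * 22 * 21 * 20 * 19
Denominator: 8! = 40320
C(26, 8) = 1562275


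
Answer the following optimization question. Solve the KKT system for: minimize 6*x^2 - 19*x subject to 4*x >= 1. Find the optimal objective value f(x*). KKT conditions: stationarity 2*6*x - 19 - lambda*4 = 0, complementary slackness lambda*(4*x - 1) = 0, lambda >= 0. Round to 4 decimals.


Step 1: Try lambda = 0 (constraint inactive).
Stationarity: 2*6*x - 19 = 0
x* = 19/(2*6) = 19/12 = 1.5833 (rounded; the exact value 19/12 is used below)
Check constraint: 4*1.5833 = 6.3332 >= 1 -- satisfied.
Step 2: Compute optimal value.
f(x*) = 6*(19/12)^2 - 19*(19/12) = -15.0417
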